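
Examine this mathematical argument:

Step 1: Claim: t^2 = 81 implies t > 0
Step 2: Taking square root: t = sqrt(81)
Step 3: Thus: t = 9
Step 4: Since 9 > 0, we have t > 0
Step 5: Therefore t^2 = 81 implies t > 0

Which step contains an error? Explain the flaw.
Step 2: Taking square root: t = sqrt(81)

Step 2 takes the square root and assumes the positive root only. The equation t^2 = 81 actually has two solutions: t = 9 and t = -9. The proof silently assumes t > 0 without justification, then uses this assumption to conclude t > 0, which is circular. The counterexample t = -9 shows the claim is false.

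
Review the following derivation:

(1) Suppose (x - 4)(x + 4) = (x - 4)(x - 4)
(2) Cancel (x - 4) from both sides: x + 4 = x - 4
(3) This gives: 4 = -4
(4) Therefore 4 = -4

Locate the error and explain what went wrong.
Step 2: Cancel (x - 4) from both sides: x + 4 = x - 4

Step 2 cancels (x - 4) from both sides. This is only valid if (x - 4) ≠ 0, i.e., x ≠ 4. When x = 4, both sides equal zero regardless of the other factors. The correct approach requires considering x = 4 as a separate case.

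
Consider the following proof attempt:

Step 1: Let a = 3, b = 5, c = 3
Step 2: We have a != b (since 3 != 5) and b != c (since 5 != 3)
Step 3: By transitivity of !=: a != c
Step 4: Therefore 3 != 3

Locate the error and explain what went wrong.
Step 3: By transitivity of !=: a != c

Step 3 incorrectly applies transitivity to the '!=' relation. Transitivity states: if a R b and b R c, then a R c. However, '!=' is not transitive. Counterexample: 3 != 5 and 5 != 3, but 3 = 3 (both equal 3). Transitivity holds for relations like <, <=, =, but not for !=.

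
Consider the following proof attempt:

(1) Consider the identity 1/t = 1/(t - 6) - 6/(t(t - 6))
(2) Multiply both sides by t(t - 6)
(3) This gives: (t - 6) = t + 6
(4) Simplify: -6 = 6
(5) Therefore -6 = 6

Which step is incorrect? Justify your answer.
Step 3: This gives: (t - 6) = t + 6

Step 3 makes a sign error when clearing denominators. Multiplying -6/(t(t - 6)) by t(t - 6) gives -6, not +6. The correct result is (t - 6) = t - 6, which is trivially true, not (t - 6) = t + 6. (Step 1 is a valid identity: 1/(t - 6) - 6/(t(t - 6)) = (t - 6)/(t(t - 6)) = 1/t.)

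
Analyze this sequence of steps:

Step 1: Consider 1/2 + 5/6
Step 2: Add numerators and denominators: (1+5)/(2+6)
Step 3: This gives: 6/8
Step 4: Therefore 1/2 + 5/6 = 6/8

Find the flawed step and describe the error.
Step 2: Add numerators and denominators: (1+5)/(2+6)

Step 2 incorrectly adds fractions by separately adding numerators and denominators. This is wrong. The correct method requires a common denominator: 1/2 + 5/6 = (1×6 + 5×2)/(2×6) = 16/12 = 4/3. The method used gives 6/8, which is different.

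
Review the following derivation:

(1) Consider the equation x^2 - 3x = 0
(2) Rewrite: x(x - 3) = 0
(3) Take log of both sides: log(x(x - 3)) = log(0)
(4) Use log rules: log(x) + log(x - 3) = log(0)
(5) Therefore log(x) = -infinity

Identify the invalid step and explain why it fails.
Step 3: Take log of both sides: log(x(x - 3)) = log(0)

Step 3 takes the logarithm of both sides, resulting in log(0) on the right side. The logarithm is only defined for positive numbers; log(0) is undefined (approaches negative infinity). This operation is invalid.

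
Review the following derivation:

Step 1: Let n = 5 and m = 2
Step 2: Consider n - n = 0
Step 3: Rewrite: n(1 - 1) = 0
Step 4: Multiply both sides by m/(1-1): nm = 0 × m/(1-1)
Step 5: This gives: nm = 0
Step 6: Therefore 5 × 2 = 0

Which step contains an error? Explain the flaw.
Step 4: Multiply both sides by m/(1-1): nm = 0 × m/(1-1)

Step 4 multiplies both sides by m/(1-1). However, 1-1 = 0, so this is multiplication by m/0, which is undefined. We cannot multiply by an undefined expression.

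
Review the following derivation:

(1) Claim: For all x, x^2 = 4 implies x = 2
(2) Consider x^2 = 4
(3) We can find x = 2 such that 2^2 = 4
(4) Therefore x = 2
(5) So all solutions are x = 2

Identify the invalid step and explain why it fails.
Step 4: Therefore x = 2

Step 4 incorrectly concludes that x = 2 is the only solution. The proof shows that x = 2 is A solution (existence), but does not show it is the ONLY solution (uniqueness). In fact, x = -2 is also a solution since (-2)^2 = 4. Finding one solution doesn't prove there are no others.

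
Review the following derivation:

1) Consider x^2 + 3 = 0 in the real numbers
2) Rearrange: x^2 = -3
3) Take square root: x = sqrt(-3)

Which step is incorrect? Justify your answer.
Step 3: Take square root: x = sqrt(-3)

Step 3 takes the square root of -3, which is negative. In the real number system, the square root of a negative number is undefined. The equation x^2 + 3 = 0 has no real solutions. Square roots of negative numbers only exist in the complex numbers.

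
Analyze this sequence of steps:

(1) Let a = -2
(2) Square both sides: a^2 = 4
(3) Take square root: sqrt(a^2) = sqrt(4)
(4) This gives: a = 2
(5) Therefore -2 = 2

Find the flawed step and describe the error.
Step 4: This gives: a = 2

Step 4 incorrectly states that sqrt(a^2) = a. The correct identity is sqrt(a^2) = |a|. Since a = -2 < 0, we have sqrt(a^2) = |-2| = 2, not a = -2.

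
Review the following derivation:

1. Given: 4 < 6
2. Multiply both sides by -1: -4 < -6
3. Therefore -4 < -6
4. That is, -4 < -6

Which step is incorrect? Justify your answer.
Step 2: Multiply both sides by -1: -4 < -6

Step 2 multiplies both sides by -1 but fails to reverse the inequality sign. When multiplying (or dividing) an inequality by a negative number, the direction must be reversed. Since 4 < 6, we should get -4 > -6, i.e., -4 > -6.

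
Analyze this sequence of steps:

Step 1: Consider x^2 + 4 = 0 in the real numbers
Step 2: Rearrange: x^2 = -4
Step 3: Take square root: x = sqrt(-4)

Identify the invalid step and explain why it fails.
Step 3: Take square root: x = sqrt(-4)

Step 3 takes the square root of -4, which is negative. In the real number system, the square root of a negative number is undefined. The equation x^2 + 4 = 0 has no real solutions. Square roots of negative numbers only exist in the complex numbers.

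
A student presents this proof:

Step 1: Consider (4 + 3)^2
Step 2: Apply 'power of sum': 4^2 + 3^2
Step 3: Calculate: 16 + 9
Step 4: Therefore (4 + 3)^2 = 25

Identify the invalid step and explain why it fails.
Step 2: Apply 'power of sum': 4^2 + 3^2

Step 2 incorrectly applies a non-existent rule '(a+b)^n = a^n + b^n'. This is false in general. The correct expansion uses the binomial theorem. The actual value is (4 + 3)^2 = 7^2 = 49, not 25.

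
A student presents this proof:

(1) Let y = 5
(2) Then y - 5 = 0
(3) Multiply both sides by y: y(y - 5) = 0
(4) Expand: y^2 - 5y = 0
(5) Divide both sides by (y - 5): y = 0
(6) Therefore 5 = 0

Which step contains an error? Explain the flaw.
Step 5: Divide both sides by (y - 5): y = 0

Step 5 divides both sides by (y - 5). However, since y = 5, we have (y - 5) = 0. Division by zero is undefined, making this step invalid.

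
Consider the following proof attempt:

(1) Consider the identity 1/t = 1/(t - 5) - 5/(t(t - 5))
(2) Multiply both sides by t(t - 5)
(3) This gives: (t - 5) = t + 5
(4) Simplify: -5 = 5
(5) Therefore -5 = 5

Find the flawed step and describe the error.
Step 3: This gives: (t - 5) = t + 5

Step 3 makes a sign error when clearing denominators. Multiplying -5/(t(t - 5)) by t(t - 5) gives -5, not +5. The correct result is (t - 5) = t - 5, which is trivially true, not (t - 5) = t + 5. (Step 1 is a valid identity: 1/(t - 5) - 5/(t(t - 5)) = (t - 5)/(t(t - 5)) = 1/t.)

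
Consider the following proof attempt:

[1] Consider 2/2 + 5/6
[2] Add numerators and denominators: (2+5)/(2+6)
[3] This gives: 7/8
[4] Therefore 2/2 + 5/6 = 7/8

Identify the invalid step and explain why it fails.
Step 2: Add numerators and denominators: (2+5)/(2+6)

Step 2 incorrectly adds fractions by separately adding numerators and denominators. This is wrong. The correct method requires a common denominator: 2/2 + 5/6 = (2×6 + 5×2)/(2×6) = 22/12 = 11/6. The method used gives 7/8, which is different.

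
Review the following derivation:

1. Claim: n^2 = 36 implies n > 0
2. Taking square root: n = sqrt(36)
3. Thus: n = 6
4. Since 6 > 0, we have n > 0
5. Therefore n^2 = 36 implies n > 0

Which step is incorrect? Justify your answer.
Step 2: Taking square root: n = sqrt(36)

Step 2 takes the square root and assumes the positive root only. The equation n^2 = 36 actually has two solutions: n = 6 and n = -6. The proof silently assumes n > 0 without justification, then uses this assumption to conclude n > 0, which is circular. The counterexample n = -6 shows the claim is false.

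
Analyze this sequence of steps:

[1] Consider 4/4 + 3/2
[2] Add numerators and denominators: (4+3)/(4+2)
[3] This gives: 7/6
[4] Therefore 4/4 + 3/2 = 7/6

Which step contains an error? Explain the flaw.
Step 2: Add numerators and denominators: (4+3)/(4+2)

Step 2 incorrectly adds fractions by separately adding numerators and denominators. This is wrong. The correct method requires a common denominator: 4/4 + 3/2 = (4×2 + 3×4)/(4×2) = 20/8 = 5/2. The method used gives 7/6, which is different.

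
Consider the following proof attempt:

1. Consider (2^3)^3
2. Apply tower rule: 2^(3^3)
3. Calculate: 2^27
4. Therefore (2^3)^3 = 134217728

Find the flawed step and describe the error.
Step 2: Apply tower rule: 2^(3^3)

Step 2 incorrectly states that (a^b)^c = a^(b^c). The correct rule is (a^b)^c = a^(b×c). The actual value is (2^3)^3 = 2^9 = 512, not 2^27 = 134217728.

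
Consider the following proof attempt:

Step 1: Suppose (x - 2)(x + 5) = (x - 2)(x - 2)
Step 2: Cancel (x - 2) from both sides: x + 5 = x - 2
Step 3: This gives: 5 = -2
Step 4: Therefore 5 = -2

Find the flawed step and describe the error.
Step 2: Cancel (x - 2) from both sides: x + 5 = x - 2

Step 2 cancels (x - 2) from both sides. This is only valid if (x - 2) ≠ 0, i.e., x ≠ 2. When x = 2, both sides equal zero regardless of the other factors. The correct approach requires considering x = 2 as a separate case.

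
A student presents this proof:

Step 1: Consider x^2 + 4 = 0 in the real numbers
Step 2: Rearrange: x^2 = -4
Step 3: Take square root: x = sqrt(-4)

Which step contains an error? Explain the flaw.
Step 3: Take square root: x = sqrt(-4)

Step 3 takes the square root of -4, which is negative. In the real number system, the square root of a negative number is undefined. The equation x^2 + 4 = 0 has no real solutions. Square roots of negative numbers only exist in the complex numbers.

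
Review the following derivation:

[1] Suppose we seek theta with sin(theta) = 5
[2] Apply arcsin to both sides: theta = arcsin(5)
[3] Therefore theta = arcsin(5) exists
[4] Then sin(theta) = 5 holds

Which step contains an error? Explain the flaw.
Step 2: Apply arcsin to both sides: theta = arcsin(5)

Step 2 applies arcsin to 5. However, arcsin(x) is only defined for x in [-1, 1] because sin(theta) can only produce values in that range. Since |5| > 1, arcsin(5) is undefined. There is no angle whose sine equals 5.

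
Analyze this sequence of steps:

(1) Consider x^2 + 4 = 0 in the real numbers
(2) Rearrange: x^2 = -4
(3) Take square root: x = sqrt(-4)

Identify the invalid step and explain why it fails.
Step 3: Take square root: x = sqrt(-4)

Step 3 takes the square root of -4, which is negative. In the real number system, the square root of a negative number is undefined. The equation x^2 + 4 = 0 has no real solutions. Square roots of negative numbers only exist in the complex numbers.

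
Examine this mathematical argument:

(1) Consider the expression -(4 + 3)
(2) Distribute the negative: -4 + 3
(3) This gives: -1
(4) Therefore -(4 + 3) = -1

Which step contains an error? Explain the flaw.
Step 2: Distribute the negative: -4 + 3

Step 2 incorrectly distributes the negative sign. The correct distribution is -(4 + 3) = -4 - 3 = -7. The negative must be applied to both terms, not just the first. The error treats -(4 + 3) as -4 + 3, which equals -1 instead of -7.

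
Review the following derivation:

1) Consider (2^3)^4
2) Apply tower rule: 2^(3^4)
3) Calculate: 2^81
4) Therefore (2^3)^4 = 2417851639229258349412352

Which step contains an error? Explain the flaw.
Step 2: Apply tower rule: 2^(3^4)

Step 2 incorrectly states that (a^b)^c = a^(b^c). The correct rule is (a^b)^c = a^(b×c). The actual value is (2^3)^4 = 2^12 = 4096, not 2^81 = 2417851639229258349412352.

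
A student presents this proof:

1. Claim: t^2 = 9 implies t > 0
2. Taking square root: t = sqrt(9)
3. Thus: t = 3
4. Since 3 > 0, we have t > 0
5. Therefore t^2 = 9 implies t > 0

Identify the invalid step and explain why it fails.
Step 2: Taking square root: t = sqrt(9)

Step 2 takes the square root and assumes the positive root only. The equation t^2 = 9 actually has two solutions: t = 3 and t = -3. The proof silently assumes t > 0 without justification, then uses this assumption to conclude t > 0, which is circular. The counterexample t = -3 shows the claim is false.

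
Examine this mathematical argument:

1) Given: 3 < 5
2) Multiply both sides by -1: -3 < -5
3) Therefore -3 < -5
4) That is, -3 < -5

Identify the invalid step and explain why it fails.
Step 2: Multiply both sides by -1: -3 < -5

Step 2 multiplies both sides by -1 but fails to reverse the inequality sign. When multiplying (or dividing) an inequality by a negative number, the direction must be reversed. Since 3 < 5, we should get -3 > -5, i.e., -3 > -5.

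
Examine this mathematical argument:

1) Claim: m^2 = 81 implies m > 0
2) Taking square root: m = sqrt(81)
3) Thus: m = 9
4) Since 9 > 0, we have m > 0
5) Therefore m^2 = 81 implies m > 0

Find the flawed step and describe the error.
Step 2: Taking square root: m = sqrt(81)

Step 2 takes the square root and assumes the positive root only. The equation m^2 = 81 actually has two solutions: m = 9 and m = -9. The proof silently assumes m > 0 without justification, then uses this assumption to conclude m > 0, which is circular. The counterexample m = -9 shows the claim is false.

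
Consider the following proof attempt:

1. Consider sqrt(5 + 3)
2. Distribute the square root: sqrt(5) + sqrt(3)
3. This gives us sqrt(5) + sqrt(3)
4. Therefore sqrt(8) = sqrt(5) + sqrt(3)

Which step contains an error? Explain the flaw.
Step 2: Distribute the square root: sqrt(5) + sqrt(3)

Step 2 incorrectly 'distributes' the square root over addition. The square root function does not distribute: sqrt(a + b) ≠ sqrt(a) + sqrt(b). In fact, sqrt(5 + 3) = sqrt(8) ≈ 2.8284, while sqrt(5) + sqrt(3) ≈ 3.9681.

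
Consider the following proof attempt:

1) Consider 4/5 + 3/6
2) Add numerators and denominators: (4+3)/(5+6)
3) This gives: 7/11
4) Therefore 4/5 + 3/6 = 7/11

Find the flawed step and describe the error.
Step 2: Add numerators and denominators: (4+3)/(5+6)

Step 2 incorrectly adds fractions by separately adding numerators and denominators. This is wrong. The correct method requires a common denominator: 4/5 + 3/6 = (4×6 + 3×5)/(5×6) = 39/30 = 13/10. The method used gives 7/11, which is different.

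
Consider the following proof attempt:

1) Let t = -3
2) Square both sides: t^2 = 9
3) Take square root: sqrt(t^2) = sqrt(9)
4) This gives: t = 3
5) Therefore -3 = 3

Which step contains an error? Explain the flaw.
Step 4: This gives: t = 3

Step 4 incorrectly states that sqrt(t^2) = t. The correct identity is sqrt(t^2) = |t|. Since t = -3 < 0, we have sqrt(t^2) = |-3| = 3, not t = -3.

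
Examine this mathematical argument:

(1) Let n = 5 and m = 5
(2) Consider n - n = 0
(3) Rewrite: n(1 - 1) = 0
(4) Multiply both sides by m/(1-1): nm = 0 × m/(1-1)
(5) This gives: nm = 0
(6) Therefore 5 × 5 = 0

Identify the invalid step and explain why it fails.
Step 4: Multiply both sides by m/(1-1): nm = 0 × m/(1-1)

Step 4 multiplies both sides by m/(1-1). However, 1-1 = 0, so this is multiplication by m/0, which is undefined. We cannot multiply by an undefined expression.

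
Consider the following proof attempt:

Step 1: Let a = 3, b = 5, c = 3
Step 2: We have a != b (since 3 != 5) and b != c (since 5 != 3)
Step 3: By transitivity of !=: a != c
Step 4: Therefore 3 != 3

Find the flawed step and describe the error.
Step 3: By transitivity of !=: a != c

Step 3 incorrectly applies transitivity to the '!=' relation. Transitivity states: if a R b and b R c, then a R c. However, '!=' is not transitive. Counterexample: 3 != 5 and 5 != 3, but 3 = 3 (both equal 3). Transitivity holds for relations like <, <=, =, but not for !=.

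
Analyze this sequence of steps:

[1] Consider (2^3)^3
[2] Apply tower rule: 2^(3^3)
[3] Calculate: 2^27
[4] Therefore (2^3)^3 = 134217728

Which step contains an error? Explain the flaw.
Step 2: Apply tower rule: 2^(3^3)

Step 2 incorrectly states that (a^b)^c = a^(b^c). The correct rule is (a^b)^c = a^(b×c). The actual value is (2^3)^3 = 2^9 = 512, not 2^27 = 134217728.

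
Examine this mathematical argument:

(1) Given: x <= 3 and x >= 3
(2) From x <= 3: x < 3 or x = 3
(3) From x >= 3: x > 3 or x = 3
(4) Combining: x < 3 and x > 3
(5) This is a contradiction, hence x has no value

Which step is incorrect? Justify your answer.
Step 4: Combining: x < 3 and x > 3

Step 4 incorrectly combines the conditions. From x <= 3 and x >= 3, the intersection is x = 3. The error treats the 'or' cases as 'and' requirements. The correct conclusion is that x = 3 is the unique solution, not that no solution exists.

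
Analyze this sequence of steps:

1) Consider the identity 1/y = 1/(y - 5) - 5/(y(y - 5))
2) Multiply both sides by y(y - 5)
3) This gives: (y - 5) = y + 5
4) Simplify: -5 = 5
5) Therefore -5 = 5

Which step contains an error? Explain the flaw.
Step 3: This gives: (y - 5) = y + 5

Step 3 makes a sign error when clearing denominators. Multiplying -5/(y(y - 5)) by y(y - 5) gives -5, not +5. The correct result is (y - 5) = y - 5, which is trivially true, not (y - 5) = y + 5. (Step 1 is a valid identity: 1/(y - 5) - 5/(y(y - 5)) = (y - 5)/(y(y - 5)) = 1/y.)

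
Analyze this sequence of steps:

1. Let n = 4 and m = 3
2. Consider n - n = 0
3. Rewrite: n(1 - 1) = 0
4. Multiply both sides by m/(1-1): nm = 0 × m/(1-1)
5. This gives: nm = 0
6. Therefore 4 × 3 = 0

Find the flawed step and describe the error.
Step 4: Multiply both sides by m/(1-1): nm = 0 × m/(1-1)

Step 4 multiplies both sides by m/(1-1). However, 1-1 = 0, so this is multiplication by m/0, which is undefined. We cannot multiply by an undefined expression.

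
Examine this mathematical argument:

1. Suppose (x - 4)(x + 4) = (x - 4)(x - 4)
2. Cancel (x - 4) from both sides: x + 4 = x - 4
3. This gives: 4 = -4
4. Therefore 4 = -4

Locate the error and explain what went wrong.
Step 2: Cancel (x - 4) from both sides: x + 4 = x - 4

Step 2 cancels (x - 4) from both sides. This is only valid if (x - 4) ≠ 0, i.e., x ≠ 4. When x = 4, both sides equal zero regardless of the other factors. The correct approach requires considering x = 4 as a separate case.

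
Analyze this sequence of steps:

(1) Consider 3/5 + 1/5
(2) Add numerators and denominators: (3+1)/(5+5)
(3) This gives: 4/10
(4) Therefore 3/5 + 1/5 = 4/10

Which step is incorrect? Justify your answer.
Step 2: Add numerators and denominators: (3+1)/(5+5)

Step 2 incorrectly adds fractions by separately adding numerators and denominators. This is wrong. The correct method requires a common denominator: 3/5 + 1/5 = (3×5 + 1×5)/(5×5) = 20/25 = 4/5. The method used gives 4/10, which is different.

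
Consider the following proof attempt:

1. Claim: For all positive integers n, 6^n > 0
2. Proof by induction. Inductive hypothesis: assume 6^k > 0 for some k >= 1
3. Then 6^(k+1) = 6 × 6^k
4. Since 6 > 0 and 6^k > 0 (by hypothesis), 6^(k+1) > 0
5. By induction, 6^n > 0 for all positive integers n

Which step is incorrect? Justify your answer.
Step 5: By induction, 6^n > 0 for all positive integers n

Step 5 concludes the proof by induction, but no base case was ever established. A valid induction proof requires: (1) a base case proving 6^1 > 0, and (2) an inductive step showing IF 6^k > 0 THEN 6^(k+1) > 0. Steps 2-4 correctly establish the inductive step, but without the base case the conclusion in step 5 does not follow.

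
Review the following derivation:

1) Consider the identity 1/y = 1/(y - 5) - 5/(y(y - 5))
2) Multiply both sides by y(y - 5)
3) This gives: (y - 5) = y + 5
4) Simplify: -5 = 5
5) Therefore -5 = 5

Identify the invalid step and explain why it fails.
Step 3: This gives: (y - 5) = y + 5

Step 3 makes a sign error when clearing denominators. Multiplying -5/(y(y - 5)) by y(y - 5) gives -5, not +5. The correct result is (y - 5) = y - 5, which is trivially true, not (y - 5) = y + 5. (Step 1 is a valid identity: 1/(y - 5) - 5/(y(y - 5)) = (y - 5)/(y(y - 5)) = 1/y.)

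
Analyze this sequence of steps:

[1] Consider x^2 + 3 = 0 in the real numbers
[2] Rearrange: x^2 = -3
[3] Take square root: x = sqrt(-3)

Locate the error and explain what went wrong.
Step 3: Take square root: x = sqrt(-3)

Step 3 takes the square root of -3, which is negative. In the real number system, the square root of a negative number is undefined. The equation x^2 + 3 = 0 has no real solutions. Square roots of negative numbers only exist in the complex numbers.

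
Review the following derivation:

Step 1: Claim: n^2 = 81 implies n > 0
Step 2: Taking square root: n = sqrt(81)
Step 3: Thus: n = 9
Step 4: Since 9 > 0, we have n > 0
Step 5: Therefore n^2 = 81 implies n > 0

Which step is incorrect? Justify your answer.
Step 2: Taking square root: n = sqrt(81)

Step 2 takes the square root and assumes the positive root only. The equation n^2 = 81 actually has two solutions: n = 9 and n = -9. The proof silently assumes n > 0 without justification, then uses this assumption to conclude n > 0, which is circular. The counterexample n = -9 shows the claim is false.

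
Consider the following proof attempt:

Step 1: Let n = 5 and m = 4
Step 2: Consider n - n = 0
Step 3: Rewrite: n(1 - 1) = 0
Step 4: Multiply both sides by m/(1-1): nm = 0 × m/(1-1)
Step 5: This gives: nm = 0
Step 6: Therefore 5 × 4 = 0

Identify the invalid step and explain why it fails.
Step 4: Multiply both sides by m/(1-1): nm = 0 × m/(1-1)

Step 4 multiplies both sides by m/(1-1). However, 1-1 = 0, so this is multiplication by m/0, which is undefined. We cannot multiply by an undefined expression.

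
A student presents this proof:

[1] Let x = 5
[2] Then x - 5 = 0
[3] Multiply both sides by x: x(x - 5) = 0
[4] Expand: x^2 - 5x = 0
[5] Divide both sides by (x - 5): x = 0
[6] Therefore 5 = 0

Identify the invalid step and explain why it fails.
Step 5: Divide both sides by (x - 5): x = 0

Step 5 divides both sides by (x - 5). However, since x = 5, we have (x - 5) = 0. Division by zero is undefined, making this step invalid.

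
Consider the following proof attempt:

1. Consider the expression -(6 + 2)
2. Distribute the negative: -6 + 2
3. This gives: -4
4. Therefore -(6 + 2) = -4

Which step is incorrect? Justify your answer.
Step 2: Distribute the negative: -6 + 2

Step 2 incorrectly distributes the negative sign. The correct distribution is -(6 + 2) = -6 - 2 = -8. The negative must be applied to both terms, not just the first. The error treats -(6 + 2) as -6 + 2, which equals -4 instead of -8.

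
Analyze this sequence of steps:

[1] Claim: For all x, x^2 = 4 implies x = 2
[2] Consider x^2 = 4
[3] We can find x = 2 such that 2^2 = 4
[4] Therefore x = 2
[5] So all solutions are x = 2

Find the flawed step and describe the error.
Step 4: Therefore x = 2

Step 4 incorrectly concludes that x = 2 is the only solution. The proof shows that x = 2 is A solution (existence), but does not show it is the ONLY solution (uniqueness). In fact, x = -2 is also a solution since (-2)^2 = 4. Finding one solution doesn't prove there are no others.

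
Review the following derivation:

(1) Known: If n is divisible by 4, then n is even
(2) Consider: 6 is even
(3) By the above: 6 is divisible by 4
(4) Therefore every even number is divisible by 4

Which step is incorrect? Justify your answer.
Step 3: By the above: 6 is divisible by 4

Step 3 commits the fallacy of affirming the consequent. The known fact 'divisible by 4 → even' does NOT imply 'even → divisible by 4'. That would be the converse, which is false. For example, 6 is even but 6 ÷ 4 = 1.50, which is not an integer.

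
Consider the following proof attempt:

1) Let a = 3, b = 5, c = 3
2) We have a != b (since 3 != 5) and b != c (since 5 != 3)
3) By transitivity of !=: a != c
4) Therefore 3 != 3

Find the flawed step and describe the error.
Step 3: By transitivity of !=: a != c

Step 3 incorrectly applies transitivity to the '!=' relation. Transitivity states: if a R b and b R c, then a R c. However, '!=' is not transitive. Counterexample: 3 != 5 and 5 != 3, but 3 = 3 (both equal 3). Transitivity holds for relations like <, <=, =, but not for !=.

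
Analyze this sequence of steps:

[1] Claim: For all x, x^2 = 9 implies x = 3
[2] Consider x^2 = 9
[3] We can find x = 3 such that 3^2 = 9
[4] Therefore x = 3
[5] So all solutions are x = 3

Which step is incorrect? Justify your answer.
Step 4: Therefore x = 3

Step 4 incorrectly concludes that x = 3 is the only solution. The proof shows that x = 3 is A solution (existence), but does not show it is the ONLY solution (uniqueness). In fact, x = -3 is also a solution since (-3)^2 = 9. Finding one solution doesn't prove there are no others.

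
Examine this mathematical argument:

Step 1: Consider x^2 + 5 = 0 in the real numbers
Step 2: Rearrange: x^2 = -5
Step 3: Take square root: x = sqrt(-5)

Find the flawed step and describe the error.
Step 3: Take square root: x = sqrt(-5)

Step 3 takes the square root of -5, which is negative. In the real number system, the square root of a negative number is undefined. The equation x^2 + 5 = 0 has no real solutions. Square roots of negative numbers only exist in the complex numbers.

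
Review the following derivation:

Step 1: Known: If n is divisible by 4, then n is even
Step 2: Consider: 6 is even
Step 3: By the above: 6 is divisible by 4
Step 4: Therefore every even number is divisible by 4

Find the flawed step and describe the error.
Step 3: By the above: 6 is divisible by 4

Step 3 commits the fallacy of affirming the consequent. The known fact 'divisible by 4 → even' does NOT imply 'even → divisible by 4'. That would be the converse, which is false. For example, 6 is even but 6 ÷ 4 = 1.50, which is not an integer.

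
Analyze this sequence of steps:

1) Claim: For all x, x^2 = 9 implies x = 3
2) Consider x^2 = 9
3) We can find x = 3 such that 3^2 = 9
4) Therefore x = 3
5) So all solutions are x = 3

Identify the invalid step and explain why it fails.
Step 4: Therefore x = 3

Step 4 incorrectly concludes that x = 3 is the only solution. The proof shows that x = 3 is A solution (existence), but does not show it is the ONLY solution (uniqueness). In fact, x = -3 is also a solution since (-3)^2 = 9. Finding one solution doesn't prove there are no others.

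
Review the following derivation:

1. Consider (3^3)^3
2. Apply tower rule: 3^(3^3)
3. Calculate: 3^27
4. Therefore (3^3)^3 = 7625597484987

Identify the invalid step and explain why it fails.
Step 2: Apply tower rule: 3^(3^3)

Step 2 incorrectly states that (a^b)^c = a^(b^c). The correct rule is (a^b)^c = a^(b×c). The actual value is (3^3)^3 = 3^9 = 19683, not 3^27 = 7625597484987.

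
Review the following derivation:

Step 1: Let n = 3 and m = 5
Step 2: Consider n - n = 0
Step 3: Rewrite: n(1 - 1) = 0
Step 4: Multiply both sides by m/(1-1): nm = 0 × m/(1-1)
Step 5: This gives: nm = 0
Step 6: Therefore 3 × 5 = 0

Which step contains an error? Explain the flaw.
Step 4: Multiply both sides by m/(1-1): nm = 0 × m/(1-1)

Step 4 multiplies both sides by m/(1-1). However, 1-1 = 0, so this is multiplication by m/0, which is undefined. We cannot multiply by an undefined expression.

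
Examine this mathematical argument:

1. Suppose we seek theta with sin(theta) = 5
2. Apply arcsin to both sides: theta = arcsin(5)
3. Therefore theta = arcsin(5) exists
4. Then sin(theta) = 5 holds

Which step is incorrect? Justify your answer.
Step 2: Apply arcsin to both sides: theta = arcsin(5)

Step 2 applies arcsin to 5. However, arcsin(x) is only defined for x in [-1, 1] because sin(theta) can only produce values in that range. Since |5| > 1, arcsin(5) is undefined. There is no angle whose sine equals 5.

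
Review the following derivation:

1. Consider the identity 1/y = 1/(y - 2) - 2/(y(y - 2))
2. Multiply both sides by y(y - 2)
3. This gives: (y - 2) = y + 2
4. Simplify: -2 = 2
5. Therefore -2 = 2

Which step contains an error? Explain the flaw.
Step 3: This gives: (y - 2) = y + 2

Step 3 makes a sign error when clearing denominators. Multiplying -2/(y(y - 2)) by y(y - 2) gives -2, not +2. The correct result is (y - 2) = y - 2, which is trivially true, not (y - 2) = y + 2. (Step 1 is a valid identity: 1/(y - 2) - 2/(y(y - 2)) = (y - 2)/(y(y - 2)) = 1/y.)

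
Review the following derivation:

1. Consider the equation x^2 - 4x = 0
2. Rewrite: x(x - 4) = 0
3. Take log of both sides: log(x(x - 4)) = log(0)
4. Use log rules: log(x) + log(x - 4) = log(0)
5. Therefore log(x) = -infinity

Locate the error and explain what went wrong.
Step 3: Take log of both sides: log(x(x - 4)) = log(0)

Step 3 takes the logarithm of both sides, resulting in log(0) on the right side. The logarithm is only defined for positive numbers; log(0) is undefined (approaches negative infinity). This operation is invalid.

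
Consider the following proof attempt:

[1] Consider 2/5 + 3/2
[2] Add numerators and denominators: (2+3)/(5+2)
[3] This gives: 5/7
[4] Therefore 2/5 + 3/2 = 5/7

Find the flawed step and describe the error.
Step 2: Add numerators and denominators: (2+3)/(5+2)

Step 2 incorrectly adds fractions by separately adding numerators and denominators. This is wrong. The correct method requires a common denominator: 2/5 + 3/2 = (2×2 + 3×5)/(5×2) = 19/10 = 19/10. The method used gives 5/7, which is different.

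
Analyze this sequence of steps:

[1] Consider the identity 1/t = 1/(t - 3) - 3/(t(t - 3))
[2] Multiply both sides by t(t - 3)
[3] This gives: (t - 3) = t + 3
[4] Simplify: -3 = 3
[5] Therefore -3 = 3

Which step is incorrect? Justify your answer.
Step 3: This gives: (t - 3) = t + 3

Step 3 makes a sign error when clearing denominators. Multiplying -3/(t(t - 3)) by t(t - 3) gives -3, not +3. The correct result is (t - 3) = t - 3, which is trivially true, not (t - 3) = t + 3. (Step 1 is a valid identity: 1/(t - 3) - 3/(t(t - 3)) = (t - 3)/(t(t - 3)) = 1/t.)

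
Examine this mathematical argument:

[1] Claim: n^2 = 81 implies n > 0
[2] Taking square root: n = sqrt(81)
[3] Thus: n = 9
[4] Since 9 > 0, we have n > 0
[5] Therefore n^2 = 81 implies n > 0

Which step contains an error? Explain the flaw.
Step 2: Taking square root: n = sqrt(81)

Step 2 takes the square root and assumes the positive root only. The equation n^2 = 81 actually has two solutions: n = 9 and n = -9. The proof silently assumes n > 0 without justification, then uses this assumption to conclude n > 0, which is circular. The counterexample n = -9 shows the claim is false.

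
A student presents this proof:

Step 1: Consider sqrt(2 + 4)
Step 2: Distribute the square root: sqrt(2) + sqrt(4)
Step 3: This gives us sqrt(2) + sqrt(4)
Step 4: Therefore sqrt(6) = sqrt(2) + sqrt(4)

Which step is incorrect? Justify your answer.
Step 2: Distribute the square root: sqrt(2) + sqrt(4)

Step 2 incorrectly 'distributes' the square root over addition. The square root function does not distribute: sqrt(a + b) ≠ sqrt(a) + sqrt(b). In fact, sqrt(2 + 4) = sqrt(6) ≈ 2.4495, while sqrt(2) + sqrt(4) ≈ 3.4142.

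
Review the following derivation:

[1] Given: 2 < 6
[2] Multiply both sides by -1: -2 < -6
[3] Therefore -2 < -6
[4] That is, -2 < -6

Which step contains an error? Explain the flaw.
Step 2: Multiply both sides by -1: -2 < -6

Step 2 multiplies both sides by -1 but fails to reverse the inequality sign. When multiplying (or dividing) an inequality by a negative number, the direction must be reversed. Since 2 < 6, we should get -2 > -6, i.e., -2 > -6.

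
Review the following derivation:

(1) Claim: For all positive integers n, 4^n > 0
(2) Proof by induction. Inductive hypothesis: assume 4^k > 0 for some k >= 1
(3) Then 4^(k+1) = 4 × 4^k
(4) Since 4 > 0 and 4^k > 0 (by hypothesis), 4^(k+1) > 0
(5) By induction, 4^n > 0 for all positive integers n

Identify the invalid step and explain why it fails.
Step 5: By induction, 4^n > 0 for all positive integers n

Step 5 concludes the proof by induction, but no base case was ever established. A valid induction proof requires: (1) a base case proving 4^1 > 0, and (2) an inductive step showing IF 4^k > 0 THEN 4^(k+1) > 0. Steps 2-4 correctly establish the inductive step, but without the base case the conclusion in step 5 does not follow.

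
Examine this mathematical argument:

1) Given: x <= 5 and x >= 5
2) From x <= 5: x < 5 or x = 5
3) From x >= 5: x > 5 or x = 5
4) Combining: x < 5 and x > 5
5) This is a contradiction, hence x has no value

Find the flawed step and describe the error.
Step 4: Combining: x < 5 and x > 5

Step 4 incorrectly combines the conditions. From x <= 5 and x >= 5, the intersection is x = 5. The error treats the 'or' cases as 'and' requirements. The correct conclusion is that x = 5 is the unique solution, not that no solution exists.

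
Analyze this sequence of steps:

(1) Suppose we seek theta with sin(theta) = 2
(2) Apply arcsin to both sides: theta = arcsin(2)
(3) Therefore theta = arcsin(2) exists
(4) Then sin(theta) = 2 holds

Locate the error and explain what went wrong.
Step 2: Apply arcsin to both sides: theta = arcsin(2)

Step 2 applies arcsin to 2. However, arcsin(x) is only defined for x in [-1, 1] because sin(theta) can only produce values in that range. Since |2| > 1, arcsin(2) is undefined. There is no angle whose sine equals 2.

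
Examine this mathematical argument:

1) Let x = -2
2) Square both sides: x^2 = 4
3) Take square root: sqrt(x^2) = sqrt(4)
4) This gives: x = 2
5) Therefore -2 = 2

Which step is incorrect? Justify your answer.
Step 4: This gives: x = 2

Step 4 incorrectly states that sqrt(x^2) = x. The correct identity is sqrt(x^2) = |x|. Since x = -2 < 0, we have sqrt(x^2) = |-2| = 2, not x = -2.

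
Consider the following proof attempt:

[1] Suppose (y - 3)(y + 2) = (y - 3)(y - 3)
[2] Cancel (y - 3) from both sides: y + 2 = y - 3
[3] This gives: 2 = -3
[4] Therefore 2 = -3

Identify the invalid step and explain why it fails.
Step 2: Cancel (y - 3) from both sides: y + 2 = y - 3

Step 2 cancels (y - 3) from both sides. This is only valid if (y - 3) ≠ 0, i.e., y ≠ 3. When y = 3, both sides equal zero regardless of the other factors. The correct approach requires considering y = 3 as a separate case.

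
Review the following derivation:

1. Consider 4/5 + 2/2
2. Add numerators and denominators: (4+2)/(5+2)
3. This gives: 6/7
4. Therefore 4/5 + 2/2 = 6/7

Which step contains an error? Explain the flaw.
Step 2: Add numerators and denominators: (4+2)/(5+2)

Step 2 incorrectly adds fractions by separately adding numerators and denominators. This is wrong. The correct method requires a common denominator: 4/5 + 2/2 = (4×2 + 2×5)/(5×2) = 18/10 = 9/5. The method used gives 6/7, which is different.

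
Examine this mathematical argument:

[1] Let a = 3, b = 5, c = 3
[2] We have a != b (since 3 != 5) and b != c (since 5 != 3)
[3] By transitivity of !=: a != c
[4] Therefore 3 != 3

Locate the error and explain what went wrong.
Step 3: By transitivity of !=: a != c

Step 3 incorrectly applies transitivity to the '!=' relation. Transitivity states: if a R b and b R c, then a R c. However, '!=' is not transitive. Counterexample: 3 != 5 and 5 != 3, but 3 = 3 (both equal 3). Transitivity holds for relations like <, <=, =, but not for !=.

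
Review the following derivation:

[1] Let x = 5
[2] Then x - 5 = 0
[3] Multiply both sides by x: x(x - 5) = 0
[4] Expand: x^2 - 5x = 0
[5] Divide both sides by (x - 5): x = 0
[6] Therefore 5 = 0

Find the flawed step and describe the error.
Step 5: Divide both sides by (x - 5): x = 0

Step 5 divides both sides by (x - 5). However, since x = 5, we have (x - 5) = 0. Division by zero is undefined, making this step invalid.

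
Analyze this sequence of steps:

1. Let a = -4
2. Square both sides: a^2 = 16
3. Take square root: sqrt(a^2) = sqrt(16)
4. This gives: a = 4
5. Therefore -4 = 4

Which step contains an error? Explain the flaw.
Step 4: This gives: a = 4

Step 4 incorrectly states that sqrt(a^2) = a. The correct identity is sqrt(a^2) = |a|. Since a = -4 < 0, we have sqrt(a^2) = |-4| = 4, not a = -4.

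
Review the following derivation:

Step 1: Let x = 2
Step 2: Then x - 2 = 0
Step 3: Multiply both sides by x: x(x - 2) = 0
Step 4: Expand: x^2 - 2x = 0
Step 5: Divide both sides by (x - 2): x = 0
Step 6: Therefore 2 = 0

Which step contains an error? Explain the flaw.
Step 5: Divide both sides by (x - 2): x = 0

Step 5 divides both sides by (x - 2). However, since x = 2, we have (x - 2) = 0. Division by zero is undefined, making this step invalid.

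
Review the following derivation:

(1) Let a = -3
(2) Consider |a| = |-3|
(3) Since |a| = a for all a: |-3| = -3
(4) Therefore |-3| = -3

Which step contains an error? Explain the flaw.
Step 3: Since |a| = a for all a: |-3| = -3

Step 3 incorrectly states that |a| = a for all a. The correct definition is |a| = a when a >= 0, and |a| = -a when a < 0. Since -3 < 0, we have |-3| = -(-3) = 3, not -3.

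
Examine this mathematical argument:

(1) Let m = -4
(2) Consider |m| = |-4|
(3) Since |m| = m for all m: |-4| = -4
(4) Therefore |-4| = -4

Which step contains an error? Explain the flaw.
Step 3: Since |m| = m for all m: |-4| = -4

Step 3 incorrectly states that |m| = m for all m. The correct definition is |m| = m when m >= 0, and |m| = -m when m < 0. Since -4 < 0, we have |-4| = -(-4) = 4, not -4.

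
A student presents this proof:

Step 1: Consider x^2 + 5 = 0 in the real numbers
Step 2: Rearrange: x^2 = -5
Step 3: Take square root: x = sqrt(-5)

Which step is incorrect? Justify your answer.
Step 3: Take square root: x = sqrt(-5)

Step 3 takes the square root of -5, which is negative. In the real number system, the square root of a negative number is undefined. The equation x^2 + 5 = 0 has no real solutions. Square roots of negative numbers only exist in the complex numbers.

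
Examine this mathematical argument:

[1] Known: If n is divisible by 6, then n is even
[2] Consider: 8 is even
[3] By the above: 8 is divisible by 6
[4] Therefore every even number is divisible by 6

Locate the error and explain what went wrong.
Step 3: By the above: 8 is divisible by 6

Step 3 commits the fallacy of affirming the consequent. The known fact 'divisible by 6 → even' does NOT imply 'even → divisible by 6'. That would be the converse, which is false. For example, 8 is even but 8 ÷ 6 = 1.33, which is not an integer.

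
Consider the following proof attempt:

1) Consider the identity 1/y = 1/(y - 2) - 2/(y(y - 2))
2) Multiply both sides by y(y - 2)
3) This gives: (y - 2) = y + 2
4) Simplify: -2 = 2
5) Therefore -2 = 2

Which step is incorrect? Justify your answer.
Step 3: This gives: (y - 2) = y + 2

Step 3 makes a sign error when clearing denominators. Multiplying -2/(y(y - 2)) by y(y - 2) gives -2, not +2. The correct result is (y - 2) = y - 2, which is trivially true, not (y - 2) = y + 2. (Step 1 is a valid identity: 1/(y - 2) - 2/(y(y - 2)) = (y - 2)/(y(y - 2)) = 1/y.)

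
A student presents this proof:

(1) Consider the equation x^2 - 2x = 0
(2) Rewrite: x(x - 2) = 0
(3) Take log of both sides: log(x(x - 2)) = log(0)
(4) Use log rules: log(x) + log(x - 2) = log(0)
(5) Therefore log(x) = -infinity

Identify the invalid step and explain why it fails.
Step 3: Take log of both sides: log(x(x - 2)) = log(0)

Step 3 takes the logarithm of both sides, resulting in log(0) on the right side. The logarithm is only defined for positive numbers; log(0) is undefined (approaches negative infinity). This operation is invalid.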